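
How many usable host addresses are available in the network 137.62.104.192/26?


Host bits = 32 - 26 = 6
Total addresses = 2^6 = 64
Usable = total - 2 (network and broadcast)
Usable hosts: 62


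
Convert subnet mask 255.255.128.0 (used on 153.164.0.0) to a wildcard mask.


Subnet mask: 255.255.128.0
Wildcard = 255.255.255.255 - subnet mask
255 - 255 = 0
255 - 255 = 0
255 - 128 = 127
255 - 0 = 255
Wildcard: 0.0.127.255


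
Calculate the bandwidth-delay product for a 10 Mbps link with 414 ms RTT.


BDP = bandwidth * RTT
= 10 Mbps * 414 ms
= 10 * 1e6 * 414 / 1000 bits
= 4140000 bits
= 517500 bytes
= 505.3711 KB
BDP = 4140000 bits (517500 bytes)


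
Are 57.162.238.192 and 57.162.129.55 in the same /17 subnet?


Mask: 255.255.128.0
57.162.238.192 AND mask = 57.162.128.0
57.162.129.55 AND mask = 57.162.128.0
Yes, same subnet (57.162.128.0)


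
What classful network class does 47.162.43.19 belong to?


First octet: 47
Binary: 00101111
0xxxxxxx -> Class A (1-126)
Class A, default mask 255.0.0.0 (/8)


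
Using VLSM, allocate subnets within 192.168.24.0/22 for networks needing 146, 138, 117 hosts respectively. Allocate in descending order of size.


146 hosts -> /24 (254 usable): 192.168.24.0/24
138 hosts -> /24 (254 usable): 192.168.25.0/24
117 hosts -> /25 (126 usable): 192.168.26.0/25
Allocation: 192.168.24.0/24 (146 hosts, 254 usable); 192.168.25.0/24 (138 hosts, 254 usable); 192.168.26.0/25 (117 hosts, 126 usable)


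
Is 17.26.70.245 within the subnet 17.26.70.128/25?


Subnet network: 17.26.70.128
Test IP AND mask: 17.26.70.128
Yes, 17.26.70.245 is in 17.26.70.128/25


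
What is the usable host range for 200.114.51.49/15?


Network: 200.114.0.0
Broadcast: 200.115.255.255
First usable = network + 1
Last usable = broadcast - 1
Range: 200.114.0.1 to 200.115.255.254


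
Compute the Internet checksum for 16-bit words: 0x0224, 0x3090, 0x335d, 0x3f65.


Sum all words (with carry folding):
+ 0x0224 = 0x0224
+ 0x3090 = 0x32b4
+ 0x335d = 0x6611
+ 0x3f65 = 0xa576
One's complement: ~0xa576
Checksum = 0x5a89


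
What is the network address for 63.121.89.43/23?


IP:   00111111.01111001.01011001.00101011
Mask: 11111111.11111111.11111110.00000000
AND operation:
Net:  00111111.01111001.01011000.00000000
Network: 63.121.88.0/23


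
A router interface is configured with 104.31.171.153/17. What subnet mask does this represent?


/17 means 17 network bits, 15 host bits
Binary: 11111111111111111000000000000000
Mask: 255.255.128.0


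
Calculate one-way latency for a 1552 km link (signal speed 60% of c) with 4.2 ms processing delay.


Speed = 0.6 * 3e5 km/s = 180000 km/s
Propagation delay = 1552 / 180000 = 0.0086 s = 8.6222 ms
Processing delay = 4.2 ms
Total one-way latency = 12.8222 ms


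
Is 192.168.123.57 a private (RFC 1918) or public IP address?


RFC 1918 private ranges:
  10.0.0.0/8 (10.0.0.0 - 10.255.255.255)
  172.16.0.0/12 (172.16.0.0 - 172.31.255.255)
  192.168.0.0/16 (192.168.0.0 - 192.168.255.255)
Private (in 192.168.0.0/16)


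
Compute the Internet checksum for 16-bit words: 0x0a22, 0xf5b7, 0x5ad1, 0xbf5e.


Sum all words (with carry folding):
+ 0x0a22 = 0x0a22
+ 0xf5b7 = 0xffd9
+ 0x5ad1 = 0x5aab
+ 0xbf5e = 0x1a0a
One's complement: ~0x1a0a
Checksum = 0xe5f5


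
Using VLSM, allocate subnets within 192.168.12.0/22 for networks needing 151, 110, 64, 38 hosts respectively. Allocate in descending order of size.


151 hosts -> /24 (254 usable): 192.168.12.0/24
110 hosts -> /25 (126 usable): 192.168.13.0/25
64 hosts -> /25 (126 usable): 192.168.13.128/25
38 hosts -> /26 (62 usable): 192.168.14.0/26
Allocation: 192.168.12.0/24 (151 hosts, 254 usable); 192.168.13.0/25 (110 hosts, 126 usable); 192.168.13.128/25 (64 hosts, 126 usable); 192.168.14.0/26 (38 hosts, 62 usable)


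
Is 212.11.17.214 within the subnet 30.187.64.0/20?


Subnet network: 30.187.64.0
Test IP AND mask: 212.11.16.0
No, 212.11.17.214 is not in 30.187.64.0/20


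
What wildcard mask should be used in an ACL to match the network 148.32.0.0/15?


Subnet mask: 255.254.0.0
Wildcard = 255.255.255.255 - subnet mask
255 - 255 = 0
255 - 254 = 1
255 - 0 = 255
255 - 0 = 255
Wildcard: 0.1.255.255


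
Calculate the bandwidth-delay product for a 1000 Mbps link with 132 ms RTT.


BDP = bandwidth * RTT
= 1000 Mbps * 132 ms
= 1000 * 1e6 * 132 / 1000 bits
= 132000000 bits
= 16500000 bytes
= 16113.2812 KB
BDP = 132000000 bits (16500000 bytes)


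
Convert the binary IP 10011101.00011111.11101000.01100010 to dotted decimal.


10011101 = 157
00011111 = 31
11101000 = 232
01100010 = 98
IP: 157.31.232.98


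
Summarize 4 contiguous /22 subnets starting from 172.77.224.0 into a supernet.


Original prefix: /22
Number of subnets: 4 = 2^2
New prefix = 22 - 2 = 20
Supernet: 172.77.224.0/20


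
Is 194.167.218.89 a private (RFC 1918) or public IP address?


RFC 1918 private ranges:
  10.0.0.0/8 (10.0.0.0 - 10.255.255.255)
  172.16.0.0/12 (172.16.0.0 - 172.31.255.255)
  192.168.0.0/16 (192.168.0.0 - 192.168.255.255)
Public (not in any RFC 1918 range)


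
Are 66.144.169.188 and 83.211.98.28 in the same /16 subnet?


Mask: 255.255.0.0
66.144.169.188 AND mask = 66.144.0.0
83.211.98.28 AND mask = 83.211.0.0
No, different subnets (66.144.0.0 vs 83.211.0.0)


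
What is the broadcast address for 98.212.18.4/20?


Network: 98.212.16.0/20
Host bits = 12
Set all host bits to 1:
Broadcast: 98.212.31.255


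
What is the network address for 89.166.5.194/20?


IP:   01011001.10100110.00000101.11000010
Mask: 11111111.11111111.11110000.00000000
AND operation:
Net:  01011001.10100110.00000000.00000000
Network: 89.166.0.0/20


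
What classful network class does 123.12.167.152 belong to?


First octet: 123
Binary: 01111011
0xxxxxxx -> Class A (1-126)
Class A, default mask 255.0.0.0 (/8)


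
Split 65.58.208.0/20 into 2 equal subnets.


New prefix = 20 + 1 = 21
Each subnet has 2048 addresses
  65.58.208.0/21
  65.58.216.0/21
Subnets: 65.58.208.0/21, 65.58.216.0/21


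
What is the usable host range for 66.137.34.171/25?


Network: 66.137.34.128
Broadcast: 66.137.34.255
First usable = network + 1
Last usable = broadcast - 1
Range: 66.137.34.129 to 66.137.34.254


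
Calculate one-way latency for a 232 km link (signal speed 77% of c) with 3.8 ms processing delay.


Speed = 0.77 * 3e5 km/s = 231000 km/s
Propagation delay = 232 / 231000 = 0.001 s = 1.0043 ms
Processing delay = 3.8 ms
Total one-way latency = 4.8043 ms


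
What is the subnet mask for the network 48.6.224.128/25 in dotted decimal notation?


/25 means 25 network bits, 7 host bits
Binary: 11111111111111111111111110000000
Mask: 255.255.255.128


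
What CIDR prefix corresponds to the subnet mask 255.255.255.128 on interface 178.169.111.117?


Binary: 11111111.11111111.11111111.10000000
Count leading 1s
Prefix: /25


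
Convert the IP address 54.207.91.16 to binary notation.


54 = 00110110
207 = 11001111
91 = 01011011
16 = 00010000
Binary: 00110110.11001111.01011011.00010000


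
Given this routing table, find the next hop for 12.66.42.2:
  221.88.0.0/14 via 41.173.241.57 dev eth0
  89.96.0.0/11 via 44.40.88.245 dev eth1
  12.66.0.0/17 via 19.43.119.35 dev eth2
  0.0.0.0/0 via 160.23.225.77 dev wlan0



Longest prefix match for 12.66.42.2:
  /14 221.88.0.0: no
  /11 89.96.0.0: no
  /17 12.66.0.0: MATCH
  /0 0.0.0.0: MATCH
Selected: next-hop 19.43.119.35 via eth2 (matched /17)


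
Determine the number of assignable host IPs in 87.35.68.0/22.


Host bits = 32 - 22 = 10
Total addresses = 2^10 = 1024
Usable = total - 2 (network and broadcast)
Usable hosts: 1022


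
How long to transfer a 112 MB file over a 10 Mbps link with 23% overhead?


Effective throughput = 10 * (1 - 23/100) = 7.7 Mbps
File size in Mb = 112 * 8 = 896 Mb
Time = 896 / 7.7
Time = 116.3636 seconds


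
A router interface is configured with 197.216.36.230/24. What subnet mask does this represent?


/24 means 24 network bits, 8 host bits
Binary: 11111111111111111111111100000000
Mask: 255.255.255.0


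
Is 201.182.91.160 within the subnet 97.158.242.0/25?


Subnet network: 97.158.242.0
Test IP AND mask: 201.182.91.128
No, 201.182.91.160 is not in 97.158.242.0/25


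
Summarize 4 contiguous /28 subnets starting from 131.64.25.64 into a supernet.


Original prefix: /28
Number of subnets: 4 = 2^2
New prefix = 28 - 2 = 26
Supernet: 131.64.25.64/26


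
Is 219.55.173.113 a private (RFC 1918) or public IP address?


RFC 1918 private ranges:
  10.0.0.0/8 (10.0.0.0 - 10.255.255.255)
  172.16.0.0/12 (172.16.0.0 - 172.31.255.255)
  192.168.0.0/16 (192.168.0.0 - 192.168.255.255)
Public (not in any RFC 1918 range)


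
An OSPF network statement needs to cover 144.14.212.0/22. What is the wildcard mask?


Subnet mask: 255.255.252.0
Wildcard = 255.255.255.255 - subnet mask
255 - 255 = 0
255 - 255 = 0
255 - 252 = 3
255 - 0 = 255
Wildcard: 0.0.3.255


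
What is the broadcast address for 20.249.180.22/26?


Network: 20.249.180.0/26
Host bits = 6
Set all host bits to 1:
Broadcast: 20.249.180.63


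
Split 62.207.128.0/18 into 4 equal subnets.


New prefix = 18 + 2 = 20
Each subnet has 4096 addresses
  62.207.128.0/20
  62.207.144.0/20
  62.207.160.0/20
  62.207.176.0/20
Subnets: 62.207.128.0/20, 62.207.144.0/20, 62.207.160.0/20, 62.207.176.0/20


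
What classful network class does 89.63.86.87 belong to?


First octet: 89
Binary: 01011001
0xxxxxxx -> Class A (1-126)
Class A, default mask 255.0.0.0 (/8)


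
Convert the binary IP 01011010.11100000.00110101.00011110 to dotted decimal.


01011010 = 90
11100000 = 224
00110101 = 53
00011110 = 30
IP: 90.224.53.30


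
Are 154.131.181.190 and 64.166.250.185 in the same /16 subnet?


Mask: 255.255.0.0
154.131.181.190 AND mask = 154.131.0.0
64.166.250.185 AND mask = 64.166.0.0
No, different subnets (154.131.0.0 vs 64.166.0.0)


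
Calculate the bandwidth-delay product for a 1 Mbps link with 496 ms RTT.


BDP = bandwidth * RTT
= 1 Mbps * 496 ms
= 1 * 1e6 * 496 / 1000 bits
= 496000 bits
= 62000 bytes
= 60.5469 KB
BDP = 496000 bits (62000 bytes)


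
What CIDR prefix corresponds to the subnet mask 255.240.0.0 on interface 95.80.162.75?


Binary: 11111111.11110000.00000000.00000000
Count leading 1s
Prefix: /12


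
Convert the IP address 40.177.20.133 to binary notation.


40 = 00101000
177 = 10110001
20 = 00010100
133 = 10000101
Binary: 00101000.10110001.00010100.10000101


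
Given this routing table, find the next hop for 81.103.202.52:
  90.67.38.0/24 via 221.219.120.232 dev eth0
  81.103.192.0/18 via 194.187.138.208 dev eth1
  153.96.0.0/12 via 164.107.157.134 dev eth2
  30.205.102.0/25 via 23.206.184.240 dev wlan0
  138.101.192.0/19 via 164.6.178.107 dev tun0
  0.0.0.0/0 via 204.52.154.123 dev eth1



Longest prefix match for 81.103.202.52:
  /24 90.67.38.0: no
  /18 81.103.192.0: MATCH
  /12 153.96.0.0: no
  /25 30.205.102.0: no
  /19 138.101.192.0: no
  /0 0.0.0.0: MATCH
Selected: next-hop 194.187.138.208 via eth1 (matched /18)


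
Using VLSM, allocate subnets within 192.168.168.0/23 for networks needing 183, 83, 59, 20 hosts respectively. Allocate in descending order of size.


183 hosts -> /24 (254 usable): 192.168.168.0/24
83 hosts -> /25 (126 usable): 192.168.169.0/25
59 hosts -> /26 (62 usable): 192.168.169.128/26
20 hosts -> /27 (30 usable): 192.168.169.192/27
Allocation: 192.168.168.0/24 (183 hosts, 254 usable); 192.168.169.0/25 (83 hosts, 126 usable); 192.168.169.128/26 (59 hosts, 62 usable); 192.168.169.192/27 (20 hosts, 30 usable)


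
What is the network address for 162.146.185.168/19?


IP:   10100010.10010010.10111001.10101000
Mask: 11111111.11111111.11100000.00000000
AND operation:
Net:  10100010.10010010.10100000.00000000
Network: 162.146.160.0/19


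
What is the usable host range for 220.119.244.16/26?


Network: 220.119.244.0
Broadcast: 220.119.244.63
First usable = network + 1
Last usable = broadcast - 1
Range: 220.119.244.1 to 220.119.244.62


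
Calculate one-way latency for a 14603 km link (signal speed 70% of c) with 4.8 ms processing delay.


Speed = 0.7 * 3e5 km/s = 210000 km/s
Propagation delay = 14603 / 210000 = 0.0695 s = 69.5381 ms
Processing delay = 4.8 ms
Total one-way latency = 74.3381 ms


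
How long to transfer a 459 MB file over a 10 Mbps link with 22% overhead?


Effective throughput = 10 * (1 - 22/100) = 7.8 Mbps
File size in Mb = 459 * 8 = 3672 Mb
Time = 3672 / 7.8
Time = 470.7692 seconds


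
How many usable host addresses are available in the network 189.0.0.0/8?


Host bits = 32 - 8 = 24
Total addresses = 2^24 = 16777216
Usable = total - 2 (network and broadcast)
Usable hosts: 16777214


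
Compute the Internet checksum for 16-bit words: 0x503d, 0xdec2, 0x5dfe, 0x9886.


Sum all words (with carry folding):
+ 0x503d = 0x503d
+ 0xdec2 = 0x2f00
+ 0x5dfe = 0x8cfe
+ 0x9886 = 0x2585
One's complement: ~0x2585
Checksum = 0xda7a


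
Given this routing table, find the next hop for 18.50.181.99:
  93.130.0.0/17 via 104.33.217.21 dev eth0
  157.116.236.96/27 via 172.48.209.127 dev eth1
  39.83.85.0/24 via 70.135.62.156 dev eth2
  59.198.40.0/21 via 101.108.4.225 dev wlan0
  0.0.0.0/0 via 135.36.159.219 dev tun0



Longest prefix match for 18.50.181.99:
  /17 93.130.0.0: no
  /27 157.116.236.96: no
  /24 39.83.85.0: no
  /21 59.198.40.0: no
  /0 0.0.0.0: MATCH
Selected: next-hop 135.36.159.219 via tun0 (matched /0)


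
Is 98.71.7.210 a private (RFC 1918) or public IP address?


RFC 1918 private ranges:
  10.0.0.0/8 (10.0.0.0 - 10.255.255.255)
  172.16.0.0/12 (172.16.0.0 - 172.31.255.255)
  192.168.0.0/16 (192.168.0.0 - 192.168.255.255)
Public (not in any RFC 1918 range)


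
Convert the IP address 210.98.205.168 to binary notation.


210 = 11010010
98 = 01100010
205 = 11001101
168 = 10101000
Binary: 11010010.01100010.11001101.10101000


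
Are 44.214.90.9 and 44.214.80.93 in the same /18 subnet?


Mask: 255.255.192.0
44.214.90.9 AND mask = 44.214.64.0
44.214.80.93 AND mask = 44.214.64.0
Yes, same subnet (44.214.64.0)


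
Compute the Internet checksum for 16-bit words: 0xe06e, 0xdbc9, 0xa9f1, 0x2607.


Sum all words (with carry folding):
+ 0xe06e = 0xe06e
+ 0xdbc9 = 0xbc38
+ 0xa9f1 = 0x662a
+ 0x2607 = 0x8c31
One's complement: ~0x8c31
Checksum = 0x73ce


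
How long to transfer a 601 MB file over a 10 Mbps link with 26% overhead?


Effective throughput = 10 * (1 - 26/100) = 7.4 Mbps
File size in Mb = 601 * 8 = 4808 Mb
Time = 4808 / 7.4
Time = 649.7297 seconds


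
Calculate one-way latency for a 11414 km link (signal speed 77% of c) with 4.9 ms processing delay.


Speed = 0.77 * 3e5 km/s = 231000 km/s
Propagation delay = 11414 / 231000 = 0.0494 s = 49.4113 ms
Processing delay = 4.9 ms
Total one-way latency = 54.3113 ms


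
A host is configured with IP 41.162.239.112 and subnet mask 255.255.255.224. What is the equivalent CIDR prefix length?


Binary: 11111111.11111111.11111111.11100000
Count leading 1s
Prefix: /27


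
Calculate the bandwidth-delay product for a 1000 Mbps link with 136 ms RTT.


BDP = bandwidth * RTT
= 1000 Mbps * 136 ms
= 1000 * 1e6 * 136 / 1000 bits
= 136000000 bits
= 17000000 bytes
= 16601.5625 KB
BDP = 136000000 bits (17000000 bytes)


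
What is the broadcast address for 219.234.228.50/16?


Network: 219.234.0.0/16
Host bits = 16
Set all host bits to 1:
Broadcast: 219.234.255.255


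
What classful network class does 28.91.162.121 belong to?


First octet: 28
Binary: 00011100
0xxxxxxx -> Class A (1-126)
Class A, default mask 255.0.0.0 (/8)


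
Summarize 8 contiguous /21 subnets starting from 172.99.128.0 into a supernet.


Original prefix: /21
Number of subnets: 8 = 2^3
New prefix = 21 - 3 = 18
Supernet: 172.99.128.0/18


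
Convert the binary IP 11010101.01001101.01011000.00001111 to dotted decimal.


11010101 = 213
01001101 = 77
01011000 = 88
00001111 = 15
IP: 213.77.88.15


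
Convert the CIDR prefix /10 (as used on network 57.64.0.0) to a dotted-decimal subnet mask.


/10 means 10 network bits, 22 host bits
Binary: 11111111110000000000000000000000
Mask: 255.192.0.0


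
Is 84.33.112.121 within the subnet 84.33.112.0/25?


Subnet network: 84.33.112.0
Test IP AND mask: 84.33.112.0
Yes, 84.33.112.121 is in 84.33.112.0/25


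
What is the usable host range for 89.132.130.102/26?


Network: 89.132.130.64
Broadcast: 89.132.130.127
First usable = network + 1
Last usable = broadcast - 1
Range: 89.132.130.65 to 89.132.130.126


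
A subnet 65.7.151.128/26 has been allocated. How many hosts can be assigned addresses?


Host bits = 32 - 26 = 6
Total addresses = 2^6 = 64
Usable = total - 2 (network and broadcast)
Usable hosts: 62


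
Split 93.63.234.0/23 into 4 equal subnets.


New prefix = 23 + 2 = 25
Each subnet has 128 addresses
  93.63.234.0/25
  93.63.234.128/25
  93.63.235.0/25
  93.63.235.128/25
Subnets: 93.63.234.0/25, 93.63.234.128/25, 93.63.235.0/25, 93.63.235.128/25


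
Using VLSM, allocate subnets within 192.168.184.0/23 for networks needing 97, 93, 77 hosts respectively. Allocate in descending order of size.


97 hosts -> /25 (126 usable): 192.168.184.0/25
93 hosts -> /25 (126 usable): 192.168.184.128/25
77 hosts -> /25 (126 usable): 192.168.185.0/25
Allocation: 192.168.184.0/25 (97 hosts, 126 usable); 192.168.184.128/25 (93 hosts, 126 usable); 192.168.185.0/25 (77 hosts, 126 usable)


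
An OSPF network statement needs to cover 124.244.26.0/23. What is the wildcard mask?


Subnet mask: 255.255.254.0
Wildcard = 255.255.255.255 - subnet mask
255 - 255 = 0
255 - 255 = 0
255 - 254 = 1
255 - 0 = 255
Wildcard: 0.0.1.255


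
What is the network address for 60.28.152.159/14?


IP:   00111100.00011100.10011000.10011111
Mask: 11111111.11111100.00000000.00000000
AND operation:
Net:  00111100.00011100.00000000.00000000
Network: 60.28.0.0/14


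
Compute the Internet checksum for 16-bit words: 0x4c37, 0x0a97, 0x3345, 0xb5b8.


Sum all words (with carry folding):
+ 0x4c37 = 0x4c37
+ 0x0a97 = 0x56ce
+ 0x3345 = 0x8a13
+ 0xb5b8 = 0x3fcc
One's complement: ~0x3fcc
Checksum = 0xc033


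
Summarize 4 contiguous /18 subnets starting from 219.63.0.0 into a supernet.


Original prefix: /18
Number of subnets: 4 = 2^2
New prefix = 18 - 2 = 16
Supernet: 219.63.0.0/16


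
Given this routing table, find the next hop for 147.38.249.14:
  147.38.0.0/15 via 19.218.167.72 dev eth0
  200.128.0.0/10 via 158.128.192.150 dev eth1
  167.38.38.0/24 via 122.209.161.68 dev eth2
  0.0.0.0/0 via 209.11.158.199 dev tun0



Longest prefix match for 147.38.249.14:
  /15 147.38.0.0: MATCH
  /10 200.128.0.0: no
  /24 167.38.38.0: no
  /0 0.0.0.0: MATCH
Selected: next-hop 19.218.167.72 via eth0 (matched /15)


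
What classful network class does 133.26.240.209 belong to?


First octet: 133
Binary: 10000101
10xxxxxx -> Class B (128-191)
Class B, default mask 255.255.0.0 (/16)


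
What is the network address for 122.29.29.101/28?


IP:   01111010.00011101.00011101.01100101
Mask: 11111111.11111111.11111111.11110000
AND operation:
Net:  01111010.00011101.00011101.01100000
Network: 122.29.29.96/28


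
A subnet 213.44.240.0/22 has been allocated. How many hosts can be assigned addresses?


Host bits = 32 - 22 = 10
Total addresses = 2^10 = 1024
Usable = total - 2 (network and broadcast)
Usable hosts: 1022


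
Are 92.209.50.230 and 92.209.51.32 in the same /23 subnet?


Mask: 255.255.254.0
92.209.50.230 AND mask = 92.209.50.0
92.209.51.32 AND mask = 92.209.50.0
Yes, same subnet (92.209.50.0)


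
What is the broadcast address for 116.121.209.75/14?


Network: 116.120.0.0/14
Host bits = 18
Set all host bits to 1:
Broadcast: 116.123.255.255


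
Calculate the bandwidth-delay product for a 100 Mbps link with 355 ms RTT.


BDP = bandwidth * RTT
= 100 Mbps * 355 ms
= 100 * 1e6 * 355 / 1000 bits
= 35500000 bits
= 4437500 bytes
= 4333.4961 KB
BDP = 35500000 bits (4437500 bytes)


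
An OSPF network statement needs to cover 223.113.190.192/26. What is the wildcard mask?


Subnet mask: 255.255.255.192
Wildcard = 255.255.255.255 - subnet mask
255 - 255 = 0
255 - 255 = 0
255 - 255 = 0
255 - 192 = 63
Wildcard: 0.0.0.63


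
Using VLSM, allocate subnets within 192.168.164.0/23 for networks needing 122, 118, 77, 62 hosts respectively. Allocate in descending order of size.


122 hosts -> /25 (126 usable): 192.168.164.0/25
118 hosts -> /25 (126 usable): 192.168.164.128/25
77 hosts -> /25 (126 usable): 192.168.165.0/25
62 hosts -> /26 (62 usable): 192.168.165.128/26
Allocation: 192.168.164.0/25 (122 hosts, 126 usable); 192.168.164.128/25 (118 hosts, 126 usable); 192.168.165.0/25 (77 hosts, 126 usable); 192.168.165.128/26 (62 hosts, 62 usable)


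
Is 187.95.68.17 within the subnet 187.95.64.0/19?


Subnet network: 187.95.64.0
Test IP AND mask: 187.95.64.0
Yes, 187.95.68.17 is in 187.95.64.0/19


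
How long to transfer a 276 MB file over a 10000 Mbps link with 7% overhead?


Effective throughput = 10000 * (1 - 7/100) = 9300 Mbps
File size in Mb = 276 * 8 = 2208 Mb
Time = 2208 / 9300
Time = 0.2374 seconds


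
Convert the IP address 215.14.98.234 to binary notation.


215 = 11010111
14 = 00001110
98 = 01100010
234 = 11101010
Binary: 11010111.00001110.01100010.11101010


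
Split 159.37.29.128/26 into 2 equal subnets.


New prefix = 26 + 1 = 27
Each subnet has 32 addresses
  159.37.29.128/27
  159.37.29.160/27
Subnets: 159.37.29.128/27, 159.37.29.160/27


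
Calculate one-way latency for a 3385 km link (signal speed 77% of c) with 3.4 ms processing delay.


Speed = 0.77 * 3e5 km/s = 231000 km/s
Propagation delay = 3385 / 231000 = 0.0147 s = 14.6537 ms
Processing delay = 3.4 ms
Total one-way latency = 18.0537 ms


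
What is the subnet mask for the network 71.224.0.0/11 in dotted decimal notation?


/11 means 11 network bits, 21 host bits
Binary: 11111111111000000000000000000000
Mask: 255.224.0.0


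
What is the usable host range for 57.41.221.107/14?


Network: 57.40.0.0
Broadcast: 57.43.255.255
First usable = network + 1
Last usable = broadcast - 1
Range: 57.40.0.1 to 57.43.255.254


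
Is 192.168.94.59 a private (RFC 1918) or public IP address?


RFC 1918 private ranges:
  10.0.0.0/8 (10.0.0.0 - 10.255.255.255)
  172.16.0.0/12 (172.16.0.0 - 172.31.255.255)
  192.168.0.0/16 (192.168.0.0 - 192.168.255.255)
Private (in 192.168.0.0/16)


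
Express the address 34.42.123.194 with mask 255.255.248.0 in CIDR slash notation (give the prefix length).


Binary: 11111111.11111111.11111000.00000000
Count leading 1s
Prefix: /21


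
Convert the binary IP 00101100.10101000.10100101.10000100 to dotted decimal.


00101100 = 44
10101000 = 168
10100101 = 165
10000100 = 132
IP: 44.168.165.132


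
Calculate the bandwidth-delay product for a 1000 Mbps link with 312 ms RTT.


BDP = bandwidth * RTT
= 1000 Mbps * 312 ms
= 1000 * 1e6 * 312 / 1000 bits
= 312000000 bits
= 39000000 bytes
= 38085.9375 KB
BDP = 312000000 bits (39000000 bytes)


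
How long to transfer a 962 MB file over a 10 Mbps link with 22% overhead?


Effective throughput = 10 * (1 - 22/100) = 7.8 Mbps
File size in Mb = 962 * 8 = 7696 Mb
Time = 7696 / 7.8
Time = 986.6667 seconds


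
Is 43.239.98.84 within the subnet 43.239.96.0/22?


Subnet network: 43.239.96.0
Test IP AND mask: 43.239.96.0
Yes, 43.239.98.84 is in 43.239.96.0/22


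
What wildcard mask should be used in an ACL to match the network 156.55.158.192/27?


Subnet mask: 255.255.255.224
Wildcard = 255.255.255.255 - subnet mask
255 - 255 = 0
255 - 255 = 0
255 - 255 = 0
255 - 224 = 31
Wildcard: 0.0.0.31


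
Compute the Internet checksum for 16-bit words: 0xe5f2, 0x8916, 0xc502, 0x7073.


Sum all words (with carry folding):
+ 0xe5f2 = 0xe5f2
+ 0x8916 = 0x6f09
+ 0xc502 = 0x340c
+ 0x7073 = 0xa47f
One's complement: ~0xa47f
Checksum = 0x5b80


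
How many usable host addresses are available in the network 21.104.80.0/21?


Host bits = 32 - 21 = 11
Total addresses = 2^11 = 2048
Usable = total - 2 (network and broadcast)
Usable hosts: 2046


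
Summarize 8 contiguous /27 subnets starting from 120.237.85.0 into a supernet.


Original prefix: /27
Number of subnets: 8 = 2^3
New prefix = 27 - 3 = 24
Supernet: 120.237.85.0/24


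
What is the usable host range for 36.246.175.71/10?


Network: 36.192.0.0
Broadcast: 36.255.255.255
First usable = network + 1
Last usable = broadcast - 1
Range: 36.192.0.1 to 36.255.255.254


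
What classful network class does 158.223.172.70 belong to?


First octet: 158
Binary: 10011110
10xxxxxx -> Class B (128-191)
Class B, default mask 255.255.0.0 (/16)


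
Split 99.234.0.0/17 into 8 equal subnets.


New prefix = 17 + 3 = 20
Each subnet has 4096 addresses
  99.234.0.0/20
  99.234.16.0/20
  99.234.32.0/20
  99.234.48.0/20
  99.234.64.0/20
  99.234.80.0/20
  99.234.96.0/20
  99.234.112.0/20
Subnets: 99.234.0.0/20, 99.234.16.0/20, 99.234.32.0/20, 99.234.48.0/20, 99.234.64.0/20, 99.234.80.0/20, 99.234.96.0/20, 99.234.112.0/20


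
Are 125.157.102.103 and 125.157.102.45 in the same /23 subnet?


Mask: 255.255.254.0
125.157.102.103 AND mask = 125.157.102.0
125.157.102.45 AND mask = 125.157.102.0
Yes, same subnet (125.157.102.0)


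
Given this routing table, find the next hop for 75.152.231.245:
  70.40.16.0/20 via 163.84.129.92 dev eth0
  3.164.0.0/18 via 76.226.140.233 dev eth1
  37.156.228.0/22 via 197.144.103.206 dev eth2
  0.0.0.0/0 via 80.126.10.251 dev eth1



Longest prefix match for 75.152.231.245:
  /20 70.40.16.0: no
  /18 3.164.0.0: no
  /22 37.156.228.0: no
  /0 0.0.0.0: MATCH
Selected: next-hop 80.126.10.251 via eth1 (matched /0)


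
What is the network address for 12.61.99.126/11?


IP:   00001100.00111101.01100011.01111110
Mask: 11111111.11100000.00000000.00000000
AND operation:
Net:  00001100.00100000.00000000.00000000
Network: 12.32.0.0/11


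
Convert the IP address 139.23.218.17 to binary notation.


139 = 10001011
23 = 00010111
218 = 11011010
17 = 00010001
Binary: 10001011.00010111.11011010.00010001


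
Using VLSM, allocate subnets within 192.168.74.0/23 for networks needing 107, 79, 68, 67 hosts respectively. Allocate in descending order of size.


107 hosts -> /25 (126 usable): 192.168.74.0/25
79 hosts -> /25 (126 usable): 192.168.74.128/25
68 hosts -> /25 (126 usable): 192.168.75.0/25
67 hosts -> /25 (126 usable): 192.168.75.128/25
Allocation: 192.168.74.0/25 (107 hosts, 126 usable); 192.168.74.128/25 (79 hosts, 126 usable); 192.168.75.0/25 (68 hosts, 126 usable); 192.168.75.128/25 (67 hosts, 126 usable)


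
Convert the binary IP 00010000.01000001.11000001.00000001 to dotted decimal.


00010000 = 16
01000001 = 65
11000001 = 193
00000001 = 1
IP: 16.65.193.1


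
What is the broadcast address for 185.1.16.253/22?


Network: 185.1.16.0/22
Host bits = 10
Set all host bits to 1:
Broadcast: 185.1.19.255


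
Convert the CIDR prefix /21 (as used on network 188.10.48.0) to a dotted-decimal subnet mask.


/21 means 21 network bits, 11 host bits
Binary: 11111111111111111111100000000000
Mask: 255.255.248.0


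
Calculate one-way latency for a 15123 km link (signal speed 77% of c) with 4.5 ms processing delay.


Speed = 0.77 * 3e5 km/s = 231000 km/s
Propagation delay = 15123 / 231000 = 0.0655 s = 65.4675 ms
Processing delay = 4.5 ms
Total one-way latency = 69.9675 ms


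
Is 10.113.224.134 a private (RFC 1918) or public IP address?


RFC 1918 private ranges:
  10.0.0.0/8 (10.0.0.0 - 10.255.255.255)
  172.16.0.0/12 (172.16.0.0 - 172.31.255.255)
  192.168.0.0/16 (192.168.0.0 - 192.168.255.255)
Private (in 10.0.0.0/8)


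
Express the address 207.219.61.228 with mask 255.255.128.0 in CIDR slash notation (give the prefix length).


Binary: 11111111.11111111.10000000.00000000
Count leading 1s
Prefix: /17


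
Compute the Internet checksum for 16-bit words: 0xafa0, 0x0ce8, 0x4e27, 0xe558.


Sum all words (with carry folding):
+ 0xafa0 = 0xafa0
+ 0x0ce8 = 0xbc88
+ 0x4e27 = 0x0ab0
+ 0xe558 = 0xf008
One's complement: ~0xf008
Checksum = 0x0ff7


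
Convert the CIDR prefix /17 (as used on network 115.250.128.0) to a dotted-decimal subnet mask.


/17 means 17 network bits, 15 host bits
Binary: 11111111111111111000000000000000
Mask: 255.255.128.0


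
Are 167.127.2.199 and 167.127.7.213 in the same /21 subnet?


Mask: 255.255.248.0
167.127.2.199 AND mask = 167.127.0.0
167.127.7.213 AND mask = 167.127.0.0
Yes, same subnet (167.127.0.0)


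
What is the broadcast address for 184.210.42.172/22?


Network: 184.210.40.0/22
Host bits = 10
Set all host bits to 1:
Broadcast: 184.210.43.255


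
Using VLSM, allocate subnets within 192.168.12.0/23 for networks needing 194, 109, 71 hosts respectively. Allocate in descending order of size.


194 hosts -> /24 (254 usable): 192.168.12.0/24
109 hosts -> /25 (126 usable): 192.168.13.0/25
71 hosts -> /25 (126 usable): 192.168.13.128/25
Allocation: 192.168.12.0/24 (194 hosts, 254 usable); 192.168.13.0/25 (109 hosts, 126 usable); 192.168.13.128/25 (71 hosts, 126 usable)


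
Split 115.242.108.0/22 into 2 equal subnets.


New prefix = 22 + 1 = 23
Each subnet has 512 addresses
  115.242.108.0/23
  115.242.110.0/23
Subnets: 115.242.108.0/23, 115.242.110.0/23


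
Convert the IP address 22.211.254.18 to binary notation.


22 = 00010110
211 = 11010011
254 = 11111110
18 = 00010010
Binary: 00010110.11010011.11111110.00010010


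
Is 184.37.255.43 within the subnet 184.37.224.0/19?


Subnet network: 184.37.224.0
Test IP AND mask: 184.37.224.0
Yes, 184.37.255.43 is in 184.37.224.0/19


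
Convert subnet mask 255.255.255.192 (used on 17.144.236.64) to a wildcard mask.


Subnet mask: 255.255.255.192
Wildcard = 255.255.255.255 - subnet mask
255 - 255 = 0
255 - 255 = 0
255 - 255 = 0
255 - 192 = 63
Wildcard: 0.0.0.63


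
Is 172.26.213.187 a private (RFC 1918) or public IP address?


RFC 1918 private ranges:
  10.0.0.0/8 (10.0.0.0 - 10.255.255.255)
  172.16.0.0/12 (172.16.0.0 - 172.31.255.255)
  192.168.0.0/16 (192.168.0.0 - 192.168.255.255)
Private (in 172.16.0.0/12)


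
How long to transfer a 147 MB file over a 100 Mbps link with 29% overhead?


Effective throughput = 100 * (1 - 29/100) = 71 Mbps
File size in Mb = 147 * 8 = 1176 Mb
Time = 1176 / 71
Time = 16.5634 seconds


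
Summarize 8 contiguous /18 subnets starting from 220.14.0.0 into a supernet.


Original prefix: /18
Number of subnets: 8 = 2^3
New prefix = 18 - 3 = 15
Supernet: 220.14.0.0/15


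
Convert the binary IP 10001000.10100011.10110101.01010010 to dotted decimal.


10001000 = 136
10100011 = 163
10110101 = 181
01010010 = 82
IP: 136.163.181.82


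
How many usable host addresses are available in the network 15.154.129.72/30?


Host bits = 32 - 30 = 2
Total addresses = 2^2 = 4
Usable = total - 2 (network and broadcast)
Usable hosts: 2


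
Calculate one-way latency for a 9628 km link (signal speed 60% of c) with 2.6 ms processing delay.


Speed = 0.6 * 3e5 km/s = 180000 km/s
Propagation delay = 9628 / 180000 = 0.0535 s = 53.4889 ms
Processing delay = 2.6 ms
Total one-way latency = 56.0889 ms


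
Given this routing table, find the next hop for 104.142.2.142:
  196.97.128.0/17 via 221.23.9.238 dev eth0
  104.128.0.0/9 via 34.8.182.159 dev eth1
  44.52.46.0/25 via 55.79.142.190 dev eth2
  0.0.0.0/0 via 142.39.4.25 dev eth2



Longest prefix match for 104.142.2.142:
  /17 196.97.128.0: no
  /9 104.128.0.0: MATCH
  /25 44.52.46.0: no
  /0 0.0.0.0: MATCH
Selected: next-hop 34.8.182.159 via eth1 (matched /9)


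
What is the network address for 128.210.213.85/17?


IP:   10000000.11010010.11010101.01010101
Mask: 11111111.11111111.10000000.00000000
AND operation:
Net:  10000000.11010010.10000000.00000000
Network: 128.210.128.0/17


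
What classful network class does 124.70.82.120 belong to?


First octet: 124
Binary: 01111100
0xxxxxxx -> Class A (1-126)
Class A, default mask 255.0.0.0 (/8)


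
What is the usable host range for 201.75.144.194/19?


Network: 201.75.128.0
Broadcast: 201.75.159.255
First usable = network + 1
Last usable = broadcast - 1
Range: 201.75.128.1 to 201.75.159.254


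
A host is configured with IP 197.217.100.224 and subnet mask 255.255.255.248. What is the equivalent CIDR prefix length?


Binary: 11111111.11111111.11111111.11111000
Count leading 1s
Prefix: /29


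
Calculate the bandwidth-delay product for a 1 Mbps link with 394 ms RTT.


BDP = bandwidth * RTT
= 1 Mbps * 394 ms
= 1 * 1e6 * 394 / 1000 bits
= 394000 bits
= 49250 bytes
= 48.0957 KB
BDP = 394000 bits (49250 bytes)


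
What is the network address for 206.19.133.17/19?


IP:   11001110.00010011.10000101.00010001
Mask: 11111111.11111111.11100000.00000000
AND operation:
Net:  11001110.00010011.10000000.00000000
Network: 206.19.128.0/19


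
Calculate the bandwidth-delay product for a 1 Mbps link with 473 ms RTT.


BDP = bandwidth * RTT
= 1 Mbps * 473 ms
= 1 * 1e6 * 473 / 1000 bits
= 473000 bits
= 59125 bytes
= 57.7393 KB
BDP = 473000 bits (59125 bytes)


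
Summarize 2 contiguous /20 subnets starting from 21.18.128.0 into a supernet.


Original prefix: /20
Number of subnets: 2 = 2^1
New prefix = 20 - 1 = 19
Supernet: 21.18.128.0/19


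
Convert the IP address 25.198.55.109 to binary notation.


25 = 00011001
198 = 11000110
55 = 00110111
109 = 01101101
Binary: 00011001.11000110.00110111.01101101


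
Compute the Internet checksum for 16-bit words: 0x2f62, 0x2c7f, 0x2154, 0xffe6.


Sum all words (with carry folding):
+ 0x2f62 = 0x2f62
+ 0x2c7f = 0x5be1
+ 0x2154 = 0x7d35
+ 0xffe6 = 0x7d1c
One's complement: ~0x7d1c
Checksum = 0x82e3


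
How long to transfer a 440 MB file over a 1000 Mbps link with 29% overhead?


Effective throughput = 1000 * (1 - 29/100) = 710 Mbps
File size in Mb = 440 * 8 = 3520 Mb
Time = 3520 / 710
Time = 4.9577 seconds


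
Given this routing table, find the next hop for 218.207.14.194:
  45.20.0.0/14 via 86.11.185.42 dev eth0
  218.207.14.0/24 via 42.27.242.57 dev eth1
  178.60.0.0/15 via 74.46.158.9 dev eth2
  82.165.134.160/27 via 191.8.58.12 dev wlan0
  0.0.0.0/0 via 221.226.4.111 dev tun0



Longest prefix match for 218.207.14.194:
  /14 45.20.0.0: no
  /24 218.207.14.0: MATCH
  /15 178.60.0.0: no
  /27 82.165.134.160: no
  /0 0.0.0.0: MATCH
Selected: next-hop 42.27.242.57 via eth1 (matched /24)


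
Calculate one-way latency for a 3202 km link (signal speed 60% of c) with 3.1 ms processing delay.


Speed = 0.6 * 3e5 km/s = 180000 km/s
Propagation delay = 3202 / 180000 = 0.0178 s = 17.7889 ms
Processing delay = 3.1 ms
Total one-way latency = 20.8889 ms


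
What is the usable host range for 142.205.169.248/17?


Network: 142.205.128.0
Broadcast: 142.205.255.255
First usable = network + 1
Last usable = broadcast - 1
Range: 142.205.128.1 to 142.205.255.254


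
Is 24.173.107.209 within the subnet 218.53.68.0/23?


Subnet network: 218.53.68.0
Test IP AND mask: 24.173.106.0
No, 24.173.107.209 is not in 218.53.68.0/23


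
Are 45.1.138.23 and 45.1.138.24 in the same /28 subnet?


Mask: 255.255.255.240
45.1.138.23 AND mask = 45.1.138.16
45.1.138.24 AND mask = 45.1.138.16
Yes, same subnet (45.1.138.16)


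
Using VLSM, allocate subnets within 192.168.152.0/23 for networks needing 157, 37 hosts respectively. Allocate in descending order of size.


157 hosts -> /24 (254 usable): 192.168.152.0/24
37 hosts -> /26 (62 usable): 192.168.153.0/26
Allocation: 192.168.152.0/24 (157 hosts, 254 usable); 192.168.153.0/26 (37 hosts, 62 usable)


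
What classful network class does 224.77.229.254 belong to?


First octet: 224
Binary: 11100000
1110xxxx -> Class D (224-239)
Class D (multicast), default mask N/A


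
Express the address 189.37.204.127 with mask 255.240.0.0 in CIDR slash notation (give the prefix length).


Binary: 11111111.11110000.00000000.00000000
Count leading 1s
Prefix: /12


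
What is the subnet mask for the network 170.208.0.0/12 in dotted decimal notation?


/12 means 12 network bits, 20 host bits
Binary: 11111111111100000000000000000000
Mask: 255.240.0.0


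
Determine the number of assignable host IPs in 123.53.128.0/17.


Host bits = 32 - 17 = 15
Total addresses = 2^15 = 32768
Usable = total - 2 (network and broadcast)
Usable hosts: 32766


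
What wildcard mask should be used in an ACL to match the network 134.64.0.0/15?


Subnet mask: 255.254.0.0
Wildcard = 255.255.255.255 - subnet mask
255 - 255 = 0
255 - 254 = 1
255 - 0 = 255
255 - 0 = 255
Wildcard: 0.1.255.255


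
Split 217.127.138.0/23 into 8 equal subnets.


New prefix = 23 + 3 = 26
Each subnet has 64 addresses
  217.127.138.0/26
  217.127.138.64/26
  217.127.138.128/26
  217.127.138.192/26
  217.127.139.0/26
  217.127.139.64/26
  217.127.139.128/26
  217.127.139.192/26
Subnets: 217.127.138.0/26, 217.127.138.64/26, 217.127.138.128/26, 217.127.138.192/26, 217.127.139.0/26, 217.127.139.64/26, 217.127.139.128/26, 217.127.139.192/26


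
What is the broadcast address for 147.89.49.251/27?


Network: 147.89.49.224/27
Host bits = 5
Set all host bits to 1:
Broadcast: 147.89.49.255


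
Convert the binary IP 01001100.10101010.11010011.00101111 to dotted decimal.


01001100 = 76
10101010 = 170
11010011 = 211
00101111 = 47
IP: 76.170.211.47


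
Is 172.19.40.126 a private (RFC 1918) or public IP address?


RFC 1918 private ranges:
  10.0.0.0/8 (10.0.0.0 - 10.255.255.255)
  172.16.0.0/12 (172.16.0.0 - 172.31.255.255)
  192.168.0.0/16 (192.168.0.0 - 192.168.255.255)
Private (in 172.16.0.0/12)


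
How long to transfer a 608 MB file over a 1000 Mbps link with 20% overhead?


Effective throughput = 1000 * (1 - 20/100) = 800 Mbps
File size in Mb = 608 * 8 = 4864 Mb
Time = 4864 / 800
Time = 6.08 seconds


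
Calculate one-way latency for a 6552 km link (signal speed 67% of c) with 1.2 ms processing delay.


Speed = 0.67 * 3e5 km/s = 201000 km/s
Propagation delay = 6552 / 201000 = 0.0326 s = 32.597 ms
Processing delay = 1.2 ms
Total one-way latency = 33.797 ms


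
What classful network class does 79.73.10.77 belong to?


First octet: 79
Binary: 01001111
0xxxxxxx -> Class A (1-126)
Class A, default mask 255.0.0.0 (/8)


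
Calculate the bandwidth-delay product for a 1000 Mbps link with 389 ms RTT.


BDP = bandwidth * RTT
= 1000 Mbps * 389 ms
= 1000 * 1e6 * 389 / 1000 bits
= 389000000 bits
= 48625000 bytes
= 47485.3516 KB
BDP = 389000000 bits (48625000 bytes)


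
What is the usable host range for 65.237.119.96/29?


Network: 65.237.119.96
Broadcast: 65.237.119.103
First usable = network + 1
Last usable = broadcast - 1
Range: 65.237.119.97 to 65.237.119.102


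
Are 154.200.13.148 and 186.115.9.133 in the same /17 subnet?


Mask: 255.255.128.0
154.200.13.148 AND mask = 154.200.0.0
186.115.9.133 AND mask = 186.115.0.0
No, different subnets (154.200.0.0 vs 186.115.0.0)


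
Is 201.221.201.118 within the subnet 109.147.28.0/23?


Subnet network: 109.147.28.0
Test IP AND mask: 201.221.200.0
No, 201.221.201.118 is not in 109.147.28.0/23


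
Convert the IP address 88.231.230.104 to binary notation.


88 = 01011000
231 = 11100111
230 = 11100110
104 = 01101000
Binary: 01011000.11100111.11100110.01101000


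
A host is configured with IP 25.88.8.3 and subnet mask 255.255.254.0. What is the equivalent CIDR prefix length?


Binary: 11111111.11111111.11111110.00000000
Count leading 1s
Prefix: /23


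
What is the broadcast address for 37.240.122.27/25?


Network: 37.240.122.0/25
Host bits = 7
Set all host bits to 1:
Broadcast: 37.240.122.127


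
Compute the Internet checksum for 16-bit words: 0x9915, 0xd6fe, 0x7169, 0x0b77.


Sum all words (with carry folding):
+ 0x9915 = 0x9915
+ 0xd6fe = 0x7014
+ 0x7169 = 0xe17d
+ 0x0b77 = 0xecf4
One's complement: ~0xecf4
Checksum = 0x130b
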